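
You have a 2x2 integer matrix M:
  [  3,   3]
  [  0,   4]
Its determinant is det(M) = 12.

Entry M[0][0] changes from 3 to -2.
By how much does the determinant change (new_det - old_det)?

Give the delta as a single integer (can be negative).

Answer: -20

Derivation:
Cofactor C_00 = 4
Entry delta = -2 - 3 = -5
Det delta = entry_delta * cofactor = -5 * 4 = -20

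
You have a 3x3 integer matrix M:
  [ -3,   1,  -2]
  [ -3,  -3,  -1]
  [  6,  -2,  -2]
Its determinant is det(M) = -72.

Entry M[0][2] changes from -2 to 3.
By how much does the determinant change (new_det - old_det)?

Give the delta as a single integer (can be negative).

Cofactor C_02 = 24
Entry delta = 3 - -2 = 5
Det delta = entry_delta * cofactor = 5 * 24 = 120

Answer: 120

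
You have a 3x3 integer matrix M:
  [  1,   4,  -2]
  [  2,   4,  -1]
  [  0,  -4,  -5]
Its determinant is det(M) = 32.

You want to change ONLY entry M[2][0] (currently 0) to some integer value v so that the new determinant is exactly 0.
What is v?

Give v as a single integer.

det is linear in entry M[2][0]: det = old_det + (v - 0) * C_20
Cofactor C_20 = 4
Want det = 0: 32 + (v - 0) * 4 = 0
  (v - 0) = -32 / 4 = -8
  v = 0 + (-8) = -8

Answer: -8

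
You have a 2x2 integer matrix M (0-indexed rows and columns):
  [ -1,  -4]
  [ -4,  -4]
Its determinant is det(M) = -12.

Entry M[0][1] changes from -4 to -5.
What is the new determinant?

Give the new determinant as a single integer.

Answer: -16

Derivation:
det is linear in row 0: changing M[0][1] by delta changes det by delta * cofactor(0,1).
Cofactor C_01 = (-1)^(0+1) * minor(0,1) = 4
Entry delta = -5 - -4 = -1
Det delta = -1 * 4 = -4
New det = -12 + -4 = -16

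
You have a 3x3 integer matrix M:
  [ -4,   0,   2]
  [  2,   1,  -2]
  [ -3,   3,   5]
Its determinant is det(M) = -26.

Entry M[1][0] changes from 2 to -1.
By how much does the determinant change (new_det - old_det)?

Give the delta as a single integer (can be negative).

Cofactor C_10 = 6
Entry delta = -1 - 2 = -3
Det delta = entry_delta * cofactor = -3 * 6 = -18

Answer: -18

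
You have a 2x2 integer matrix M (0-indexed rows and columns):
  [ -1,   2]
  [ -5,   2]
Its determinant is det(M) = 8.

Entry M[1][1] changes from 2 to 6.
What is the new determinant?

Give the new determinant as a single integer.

Answer: 4

Derivation:
det is linear in row 1: changing M[1][1] by delta changes det by delta * cofactor(1,1).
Cofactor C_11 = (-1)^(1+1) * minor(1,1) = -1
Entry delta = 6 - 2 = 4
Det delta = 4 * -1 = -4
New det = 8 + -4 = 4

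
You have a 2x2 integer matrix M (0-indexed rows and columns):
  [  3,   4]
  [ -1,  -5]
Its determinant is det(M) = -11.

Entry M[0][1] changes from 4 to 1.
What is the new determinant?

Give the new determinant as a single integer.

det is linear in row 0: changing M[0][1] by delta changes det by delta * cofactor(0,1).
Cofactor C_01 = (-1)^(0+1) * minor(0,1) = 1
Entry delta = 1 - 4 = -3
Det delta = -3 * 1 = -3
New det = -11 + -3 = -14

Answer: -14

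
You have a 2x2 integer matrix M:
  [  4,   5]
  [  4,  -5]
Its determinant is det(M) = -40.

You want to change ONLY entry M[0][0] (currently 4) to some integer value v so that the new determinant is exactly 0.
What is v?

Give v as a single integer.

Answer: -4

Derivation:
det is linear in entry M[0][0]: det = old_det + (v - 4) * C_00
Cofactor C_00 = -5
Want det = 0: -40 + (v - 4) * -5 = 0
  (v - 4) = 40 / -5 = -8
  v = 4 + (-8) = -4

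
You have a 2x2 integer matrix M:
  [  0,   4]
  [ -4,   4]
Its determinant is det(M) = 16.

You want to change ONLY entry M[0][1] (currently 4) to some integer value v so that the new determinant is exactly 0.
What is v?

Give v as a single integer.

Answer: 0

Derivation:
det is linear in entry M[0][1]: det = old_det + (v - 4) * C_01
Cofactor C_01 = 4
Want det = 0: 16 + (v - 4) * 4 = 0
  (v - 4) = -16 / 4 = -4
  v = 4 + (-4) = 0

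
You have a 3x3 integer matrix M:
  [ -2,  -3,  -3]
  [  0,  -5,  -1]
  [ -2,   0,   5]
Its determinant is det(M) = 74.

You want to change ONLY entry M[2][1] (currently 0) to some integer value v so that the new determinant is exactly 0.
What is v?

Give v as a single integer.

Answer: 37

Derivation:
det is linear in entry M[2][1]: det = old_det + (v - 0) * C_21
Cofactor C_21 = -2
Want det = 0: 74 + (v - 0) * -2 = 0
  (v - 0) = -74 / -2 = 37
  v = 0 + (37) = 37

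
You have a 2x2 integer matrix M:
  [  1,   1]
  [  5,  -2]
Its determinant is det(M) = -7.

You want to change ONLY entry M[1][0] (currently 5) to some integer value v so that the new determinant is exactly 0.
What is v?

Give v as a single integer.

Answer: -2

Derivation:
det is linear in entry M[1][0]: det = old_det + (v - 5) * C_10
Cofactor C_10 = -1
Want det = 0: -7 + (v - 5) * -1 = 0
  (v - 5) = 7 / -1 = -7
  v = 5 + (-7) = -2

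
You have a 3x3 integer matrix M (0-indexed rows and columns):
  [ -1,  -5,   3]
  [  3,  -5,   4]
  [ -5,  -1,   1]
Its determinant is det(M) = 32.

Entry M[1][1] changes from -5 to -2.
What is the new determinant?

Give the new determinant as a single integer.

det is linear in row 1: changing M[1][1] by delta changes det by delta * cofactor(1,1).
Cofactor C_11 = (-1)^(1+1) * minor(1,1) = 14
Entry delta = -2 - -5 = 3
Det delta = 3 * 14 = 42
New det = 32 + 42 = 74

Answer: 74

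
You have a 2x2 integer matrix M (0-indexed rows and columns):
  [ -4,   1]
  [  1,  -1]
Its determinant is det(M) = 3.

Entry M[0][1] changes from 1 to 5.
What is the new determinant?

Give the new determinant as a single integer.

det is linear in row 0: changing M[0][1] by delta changes det by delta * cofactor(0,1).
Cofactor C_01 = (-1)^(0+1) * minor(0,1) = -1
Entry delta = 5 - 1 = 4
Det delta = 4 * -1 = -4
New det = 3 + -4 = -1

Answer: -1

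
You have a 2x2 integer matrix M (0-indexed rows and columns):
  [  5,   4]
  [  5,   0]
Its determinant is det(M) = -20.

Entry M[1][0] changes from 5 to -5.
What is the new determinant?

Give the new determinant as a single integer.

det is linear in row 1: changing M[1][0] by delta changes det by delta * cofactor(1,0).
Cofactor C_10 = (-1)^(1+0) * minor(1,0) = -4
Entry delta = -5 - 5 = -10
Det delta = -10 * -4 = 40
New det = -20 + 40 = 20

Answer: 20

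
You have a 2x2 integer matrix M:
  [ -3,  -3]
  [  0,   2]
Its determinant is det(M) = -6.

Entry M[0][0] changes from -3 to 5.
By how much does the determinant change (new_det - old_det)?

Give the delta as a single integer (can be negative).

Answer: 16

Derivation:
Cofactor C_00 = 2
Entry delta = 5 - -3 = 8
Det delta = entry_delta * cofactor = 8 * 2 = 16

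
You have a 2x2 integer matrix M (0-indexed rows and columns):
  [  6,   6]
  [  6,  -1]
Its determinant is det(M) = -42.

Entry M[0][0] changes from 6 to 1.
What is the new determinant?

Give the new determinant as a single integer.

det is linear in row 0: changing M[0][0] by delta changes det by delta * cofactor(0,0).
Cofactor C_00 = (-1)^(0+0) * minor(0,0) = -1
Entry delta = 1 - 6 = -5
Det delta = -5 * -1 = 5
New det = -42 + 5 = -37

Answer: -37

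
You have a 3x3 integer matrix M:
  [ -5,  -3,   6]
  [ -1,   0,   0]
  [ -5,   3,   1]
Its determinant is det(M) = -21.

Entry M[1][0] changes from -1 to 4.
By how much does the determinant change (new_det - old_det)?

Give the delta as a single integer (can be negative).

Answer: 105

Derivation:
Cofactor C_10 = 21
Entry delta = 4 - -1 = 5
Det delta = entry_delta * cofactor = 5 * 21 = 105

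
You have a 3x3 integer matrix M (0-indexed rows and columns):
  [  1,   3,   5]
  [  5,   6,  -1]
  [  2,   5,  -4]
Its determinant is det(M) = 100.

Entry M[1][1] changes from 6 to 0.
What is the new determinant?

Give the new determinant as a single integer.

det is linear in row 1: changing M[1][1] by delta changes det by delta * cofactor(1,1).
Cofactor C_11 = (-1)^(1+1) * minor(1,1) = -14
Entry delta = 0 - 6 = -6
Det delta = -6 * -14 = 84
New det = 100 + 84 = 184

Answer: 184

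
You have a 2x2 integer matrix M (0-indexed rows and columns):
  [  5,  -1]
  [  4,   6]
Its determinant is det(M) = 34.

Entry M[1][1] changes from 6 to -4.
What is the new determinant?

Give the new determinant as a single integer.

det is linear in row 1: changing M[1][1] by delta changes det by delta * cofactor(1,1).
Cofactor C_11 = (-1)^(1+1) * minor(1,1) = 5
Entry delta = -4 - 6 = -10
Det delta = -10 * 5 = -50
New det = 34 + -50 = -16

Answer: -16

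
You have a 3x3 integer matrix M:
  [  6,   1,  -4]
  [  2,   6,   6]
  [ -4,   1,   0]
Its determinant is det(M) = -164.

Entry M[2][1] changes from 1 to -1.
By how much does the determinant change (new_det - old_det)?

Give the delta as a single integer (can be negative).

Answer: 88

Derivation:
Cofactor C_21 = -44
Entry delta = -1 - 1 = -2
Det delta = entry_delta * cofactor = -2 * -44 = 88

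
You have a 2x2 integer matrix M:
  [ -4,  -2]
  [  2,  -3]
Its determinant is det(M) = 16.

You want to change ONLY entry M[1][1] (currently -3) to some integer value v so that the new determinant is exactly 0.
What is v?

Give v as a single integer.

det is linear in entry M[1][1]: det = old_det + (v - -3) * C_11
Cofactor C_11 = -4
Want det = 0: 16 + (v - -3) * -4 = 0
  (v - -3) = -16 / -4 = 4
  v = -3 + (4) = 1

Answer: 1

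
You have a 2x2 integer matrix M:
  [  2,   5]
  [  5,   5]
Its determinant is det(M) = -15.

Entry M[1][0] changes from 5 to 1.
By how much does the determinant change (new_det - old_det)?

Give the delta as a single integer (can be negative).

Answer: 20

Derivation:
Cofactor C_10 = -5
Entry delta = 1 - 5 = -4
Det delta = entry_delta * cofactor = -4 * -5 = 20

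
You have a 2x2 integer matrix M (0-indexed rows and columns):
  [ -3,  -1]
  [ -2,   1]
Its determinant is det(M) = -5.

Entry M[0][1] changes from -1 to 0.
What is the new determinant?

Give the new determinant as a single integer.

det is linear in row 0: changing M[0][1] by delta changes det by delta * cofactor(0,1).
Cofactor C_01 = (-1)^(0+1) * minor(0,1) = 2
Entry delta = 0 - -1 = 1
Det delta = 1 * 2 = 2
New det = -5 + 2 = -3

Answer: -3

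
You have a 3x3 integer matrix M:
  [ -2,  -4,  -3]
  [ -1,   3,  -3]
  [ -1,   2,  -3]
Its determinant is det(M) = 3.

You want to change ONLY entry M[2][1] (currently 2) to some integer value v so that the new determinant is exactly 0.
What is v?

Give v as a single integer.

Answer: 3

Derivation:
det is linear in entry M[2][1]: det = old_det + (v - 2) * C_21
Cofactor C_21 = -3
Want det = 0: 3 + (v - 2) * -3 = 0
  (v - 2) = -3 / -3 = 1
  v = 2 + (1) = 3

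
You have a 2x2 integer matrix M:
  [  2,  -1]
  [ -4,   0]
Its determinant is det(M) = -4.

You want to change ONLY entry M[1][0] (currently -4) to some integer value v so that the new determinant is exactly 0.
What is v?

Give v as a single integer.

det is linear in entry M[1][0]: det = old_det + (v - -4) * C_10
Cofactor C_10 = 1
Want det = 0: -4 + (v - -4) * 1 = 0
  (v - -4) = 4 / 1 = 4
  v = -4 + (4) = 0

Answer: 0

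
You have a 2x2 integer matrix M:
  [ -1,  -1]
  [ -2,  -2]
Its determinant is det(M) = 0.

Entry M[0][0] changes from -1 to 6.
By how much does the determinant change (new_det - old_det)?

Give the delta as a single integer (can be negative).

Cofactor C_00 = -2
Entry delta = 6 - -1 = 7
Det delta = entry_delta * cofactor = 7 * -2 = -14

Answer: -14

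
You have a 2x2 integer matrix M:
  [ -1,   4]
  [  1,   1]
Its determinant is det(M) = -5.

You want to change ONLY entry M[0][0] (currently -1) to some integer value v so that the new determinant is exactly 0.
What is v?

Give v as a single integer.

det is linear in entry M[0][0]: det = old_det + (v - -1) * C_00
Cofactor C_00 = 1
Want det = 0: -5 + (v - -1) * 1 = 0
  (v - -1) = 5 / 1 = 5
  v = -1 + (5) = 4

Answer: 4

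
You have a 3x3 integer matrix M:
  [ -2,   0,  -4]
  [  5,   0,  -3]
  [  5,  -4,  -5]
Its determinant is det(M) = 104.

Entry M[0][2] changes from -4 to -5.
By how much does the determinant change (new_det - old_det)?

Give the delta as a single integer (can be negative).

Cofactor C_02 = -20
Entry delta = -5 - -4 = -1
Det delta = entry_delta * cofactor = -1 * -20 = 20

Answer: 20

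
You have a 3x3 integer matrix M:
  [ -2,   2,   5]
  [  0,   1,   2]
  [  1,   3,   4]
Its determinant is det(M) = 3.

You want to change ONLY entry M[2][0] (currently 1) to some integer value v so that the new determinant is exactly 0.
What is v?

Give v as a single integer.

det is linear in entry M[2][0]: det = old_det + (v - 1) * C_20
Cofactor C_20 = -1
Want det = 0: 3 + (v - 1) * -1 = 0
  (v - 1) = -3 / -1 = 3
  v = 1 + (3) = 4

Answer: 4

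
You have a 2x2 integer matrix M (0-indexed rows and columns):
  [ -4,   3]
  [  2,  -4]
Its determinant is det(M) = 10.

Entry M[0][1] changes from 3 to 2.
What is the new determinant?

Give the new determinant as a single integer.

Answer: 12

Derivation:
det is linear in row 0: changing M[0][1] by delta changes det by delta * cofactor(0,1).
Cofactor C_01 = (-1)^(0+1) * minor(0,1) = -2
Entry delta = 2 - 3 = -1
Det delta = -1 * -2 = 2
New det = 10 + 2 = 12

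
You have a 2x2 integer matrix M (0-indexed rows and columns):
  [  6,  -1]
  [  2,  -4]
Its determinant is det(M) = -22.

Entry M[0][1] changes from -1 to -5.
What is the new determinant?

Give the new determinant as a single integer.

det is linear in row 0: changing M[0][1] by delta changes det by delta * cofactor(0,1).
Cofactor C_01 = (-1)^(0+1) * minor(0,1) = -2
Entry delta = -5 - -1 = -4
Det delta = -4 * -2 = 8
New det = -22 + 8 = -14

Answer: -14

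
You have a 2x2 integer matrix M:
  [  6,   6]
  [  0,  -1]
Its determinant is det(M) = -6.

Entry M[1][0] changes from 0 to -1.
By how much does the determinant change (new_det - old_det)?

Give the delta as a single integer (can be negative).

Cofactor C_10 = -6
Entry delta = -1 - 0 = -1
Det delta = entry_delta * cofactor = -1 * -6 = 6

Answer: 6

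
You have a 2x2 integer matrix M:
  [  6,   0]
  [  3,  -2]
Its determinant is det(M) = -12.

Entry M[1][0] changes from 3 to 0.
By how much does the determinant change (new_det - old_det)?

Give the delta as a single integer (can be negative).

Answer: 0

Derivation:
Cofactor C_10 = 0
Entry delta = 0 - 3 = -3
Det delta = entry_delta * cofactor = -3 * 0 = 0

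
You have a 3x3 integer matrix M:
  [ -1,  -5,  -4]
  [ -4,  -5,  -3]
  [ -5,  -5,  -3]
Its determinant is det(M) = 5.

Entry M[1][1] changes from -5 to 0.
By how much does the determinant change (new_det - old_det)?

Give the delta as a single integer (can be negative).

Cofactor C_11 = -17
Entry delta = 0 - -5 = 5
Det delta = entry_delta * cofactor = 5 * -17 = -85

Answer: -85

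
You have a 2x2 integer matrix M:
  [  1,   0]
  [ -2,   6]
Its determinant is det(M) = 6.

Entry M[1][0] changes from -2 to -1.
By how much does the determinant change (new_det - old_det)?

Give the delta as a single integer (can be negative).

Cofactor C_10 = 0
Entry delta = -1 - -2 = 1
Det delta = entry_delta * cofactor = 1 * 0 = 0

Answer: 0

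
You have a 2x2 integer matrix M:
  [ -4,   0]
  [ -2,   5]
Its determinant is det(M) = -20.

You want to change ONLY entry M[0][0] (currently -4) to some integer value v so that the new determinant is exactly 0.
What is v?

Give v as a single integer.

det is linear in entry M[0][0]: det = old_det + (v - -4) * C_00
Cofactor C_00 = 5
Want det = 0: -20 + (v - -4) * 5 = 0
  (v - -4) = 20 / 5 = 4
  v = -4 + (4) = 0

Answer: 0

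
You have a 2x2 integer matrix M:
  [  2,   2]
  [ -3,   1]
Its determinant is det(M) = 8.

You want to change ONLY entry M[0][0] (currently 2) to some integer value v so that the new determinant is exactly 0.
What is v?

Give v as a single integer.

Answer: -6

Derivation:
det is linear in entry M[0][0]: det = old_det + (v - 2) * C_00
Cofactor C_00 = 1
Want det = 0: 8 + (v - 2) * 1 = 0
  (v - 2) = -8 / 1 = -8
  v = 2 + (-8) = -6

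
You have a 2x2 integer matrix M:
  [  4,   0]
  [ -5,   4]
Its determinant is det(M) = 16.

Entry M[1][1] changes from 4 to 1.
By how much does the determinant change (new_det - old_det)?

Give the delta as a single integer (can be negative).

Cofactor C_11 = 4
Entry delta = 1 - 4 = -3
Det delta = entry_delta * cofactor = -3 * 4 = -12

Answer: -12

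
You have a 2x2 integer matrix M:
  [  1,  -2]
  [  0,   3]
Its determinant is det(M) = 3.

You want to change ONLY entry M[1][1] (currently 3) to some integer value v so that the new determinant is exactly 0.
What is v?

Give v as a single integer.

Answer: 0

Derivation:
det is linear in entry M[1][1]: det = old_det + (v - 3) * C_11
Cofactor C_11 = 1
Want det = 0: 3 + (v - 3) * 1 = 0
  (v - 3) = -3 / 1 = -3
  v = 3 + (-3) = 0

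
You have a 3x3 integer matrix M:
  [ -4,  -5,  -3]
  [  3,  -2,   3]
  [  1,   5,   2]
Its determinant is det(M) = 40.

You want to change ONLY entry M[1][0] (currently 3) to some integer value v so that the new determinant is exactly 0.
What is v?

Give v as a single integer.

det is linear in entry M[1][0]: det = old_det + (v - 3) * C_10
Cofactor C_10 = -5
Want det = 0: 40 + (v - 3) * -5 = 0
  (v - 3) = -40 / -5 = 8
  v = 3 + (8) = 11

Answer: 11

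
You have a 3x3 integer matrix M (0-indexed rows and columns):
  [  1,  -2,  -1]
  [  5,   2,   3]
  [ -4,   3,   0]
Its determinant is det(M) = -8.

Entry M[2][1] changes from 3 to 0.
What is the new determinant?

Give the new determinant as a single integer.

Answer: 16

Derivation:
det is linear in row 2: changing M[2][1] by delta changes det by delta * cofactor(2,1).
Cofactor C_21 = (-1)^(2+1) * minor(2,1) = -8
Entry delta = 0 - 3 = -3
Det delta = -3 * -8 = 24
New det = -8 + 24 = 16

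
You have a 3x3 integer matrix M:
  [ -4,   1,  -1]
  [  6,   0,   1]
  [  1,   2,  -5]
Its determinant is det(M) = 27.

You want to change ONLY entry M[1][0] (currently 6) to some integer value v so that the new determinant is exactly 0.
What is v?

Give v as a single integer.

det is linear in entry M[1][0]: det = old_det + (v - 6) * C_10
Cofactor C_10 = 3
Want det = 0: 27 + (v - 6) * 3 = 0
  (v - 6) = -27 / 3 = -9
  v = 6 + (-9) = -3

Answer: -3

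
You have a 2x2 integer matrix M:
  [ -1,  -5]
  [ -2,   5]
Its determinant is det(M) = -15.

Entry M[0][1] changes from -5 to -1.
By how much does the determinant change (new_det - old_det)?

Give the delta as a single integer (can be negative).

Cofactor C_01 = 2
Entry delta = -1 - -5 = 4
Det delta = entry_delta * cofactor = 4 * 2 = 8

Answer: 8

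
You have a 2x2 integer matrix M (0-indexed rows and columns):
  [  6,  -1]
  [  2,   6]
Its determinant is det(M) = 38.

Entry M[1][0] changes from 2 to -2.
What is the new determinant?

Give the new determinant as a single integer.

det is linear in row 1: changing M[1][0] by delta changes det by delta * cofactor(1,0).
Cofactor C_10 = (-1)^(1+0) * minor(1,0) = 1
Entry delta = -2 - 2 = -4
Det delta = -4 * 1 = -4
New det = 38 + -4 = 34

Answer: 34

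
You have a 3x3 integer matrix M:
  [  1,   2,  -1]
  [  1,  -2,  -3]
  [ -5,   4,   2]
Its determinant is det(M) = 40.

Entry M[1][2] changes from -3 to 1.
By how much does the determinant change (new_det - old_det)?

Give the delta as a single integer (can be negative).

Cofactor C_12 = -14
Entry delta = 1 - -3 = 4
Det delta = entry_delta * cofactor = 4 * -14 = -56

Answer: -56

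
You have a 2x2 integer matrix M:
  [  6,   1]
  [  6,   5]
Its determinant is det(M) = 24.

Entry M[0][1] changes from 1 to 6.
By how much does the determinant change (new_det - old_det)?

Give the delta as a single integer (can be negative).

Cofactor C_01 = -6
Entry delta = 6 - 1 = 5
Det delta = entry_delta * cofactor = 5 * -6 = -30

Answer: -30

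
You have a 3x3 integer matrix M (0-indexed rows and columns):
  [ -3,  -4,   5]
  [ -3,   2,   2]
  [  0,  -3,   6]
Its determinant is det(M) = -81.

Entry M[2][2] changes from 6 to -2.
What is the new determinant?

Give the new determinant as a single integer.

det is linear in row 2: changing M[2][2] by delta changes det by delta * cofactor(2,2).
Cofactor C_22 = (-1)^(2+2) * minor(2,2) = -18
Entry delta = -2 - 6 = -8
Det delta = -8 * -18 = 144
New det = -81 + 144 = 63

Answer: 63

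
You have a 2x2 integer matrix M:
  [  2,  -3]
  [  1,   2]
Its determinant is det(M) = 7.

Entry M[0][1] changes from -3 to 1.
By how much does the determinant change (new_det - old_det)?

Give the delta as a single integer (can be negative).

Answer: -4

Derivation:
Cofactor C_01 = -1
Entry delta = 1 - -3 = 4
Det delta = entry_delta * cofactor = 4 * -1 = -4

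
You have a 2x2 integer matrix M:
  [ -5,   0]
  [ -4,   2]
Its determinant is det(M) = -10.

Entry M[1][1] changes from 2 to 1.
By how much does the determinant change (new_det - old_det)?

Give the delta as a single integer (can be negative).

Cofactor C_11 = -5
Entry delta = 1 - 2 = -1
Det delta = entry_delta * cofactor = -1 * -5 = 5

Answer: 5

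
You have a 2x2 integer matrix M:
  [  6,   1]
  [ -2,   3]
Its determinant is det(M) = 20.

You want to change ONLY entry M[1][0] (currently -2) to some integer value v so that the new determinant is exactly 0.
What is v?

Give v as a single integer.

det is linear in entry M[1][0]: det = old_det + (v - -2) * C_10
Cofactor C_10 = -1
Want det = 0: 20 + (v - -2) * -1 = 0
  (v - -2) = -20 / -1 = 20
  v = -2 + (20) = 18

Answer: 18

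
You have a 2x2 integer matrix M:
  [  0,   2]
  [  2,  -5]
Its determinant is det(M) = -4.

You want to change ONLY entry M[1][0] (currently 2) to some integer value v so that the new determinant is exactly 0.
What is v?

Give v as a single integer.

det is linear in entry M[1][0]: det = old_det + (v - 2) * C_10
Cofactor C_10 = -2
Want det = 0: -4 + (v - 2) * -2 = 0
  (v - 2) = 4 / -2 = -2
  v = 2 + (-2) = 0

Answer: 0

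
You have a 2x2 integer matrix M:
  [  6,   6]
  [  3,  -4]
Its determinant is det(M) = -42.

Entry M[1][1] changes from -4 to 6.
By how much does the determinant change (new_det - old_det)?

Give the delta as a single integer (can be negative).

Cofactor C_11 = 6
Entry delta = 6 - -4 = 10
Det delta = entry_delta * cofactor = 10 * 6 = 60

Answer: 60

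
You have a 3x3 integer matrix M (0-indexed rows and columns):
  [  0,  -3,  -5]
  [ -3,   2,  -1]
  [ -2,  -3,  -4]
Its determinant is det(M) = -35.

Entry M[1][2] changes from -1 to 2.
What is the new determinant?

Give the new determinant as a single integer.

Answer: -17

Derivation:
det is linear in row 1: changing M[1][2] by delta changes det by delta * cofactor(1,2).
Cofactor C_12 = (-1)^(1+2) * minor(1,2) = 6
Entry delta = 2 - -1 = 3
Det delta = 3 * 6 = 18
New det = -35 + 18 = -17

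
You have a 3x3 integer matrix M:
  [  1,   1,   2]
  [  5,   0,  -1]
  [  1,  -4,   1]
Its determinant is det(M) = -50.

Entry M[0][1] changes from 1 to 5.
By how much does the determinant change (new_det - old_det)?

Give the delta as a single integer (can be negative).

Cofactor C_01 = -6
Entry delta = 5 - 1 = 4
Det delta = entry_delta * cofactor = 4 * -6 = -24

Answer: -24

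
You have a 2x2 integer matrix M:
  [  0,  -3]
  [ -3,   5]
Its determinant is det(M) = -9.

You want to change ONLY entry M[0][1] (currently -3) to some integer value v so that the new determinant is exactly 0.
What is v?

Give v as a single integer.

Answer: 0

Derivation:
det is linear in entry M[0][1]: det = old_det + (v - -3) * C_01
Cofactor C_01 = 3
Want det = 0: -9 + (v - -3) * 3 = 0
  (v - -3) = 9 / 3 = 3
  v = -3 + (3) = 0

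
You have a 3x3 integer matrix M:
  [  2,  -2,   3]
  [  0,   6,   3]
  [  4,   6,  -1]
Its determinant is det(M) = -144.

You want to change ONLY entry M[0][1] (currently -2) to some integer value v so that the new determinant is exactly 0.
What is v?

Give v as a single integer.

det is linear in entry M[0][1]: det = old_det + (v - -2) * C_01
Cofactor C_01 = 12
Want det = 0: -144 + (v - -2) * 12 = 0
  (v - -2) = 144 / 12 = 12
  v = -2 + (12) = 10

Answer: 10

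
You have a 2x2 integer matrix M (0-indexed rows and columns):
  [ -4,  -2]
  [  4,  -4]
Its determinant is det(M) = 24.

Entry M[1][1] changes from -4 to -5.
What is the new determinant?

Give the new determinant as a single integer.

Answer: 28

Derivation:
det is linear in row 1: changing M[1][1] by delta changes det by delta * cofactor(1,1).
Cofactor C_11 = (-1)^(1+1) * minor(1,1) = -4
Entry delta = -5 - -4 = -1
Det delta = -1 * -4 = 4
New det = 24 + 4 = 28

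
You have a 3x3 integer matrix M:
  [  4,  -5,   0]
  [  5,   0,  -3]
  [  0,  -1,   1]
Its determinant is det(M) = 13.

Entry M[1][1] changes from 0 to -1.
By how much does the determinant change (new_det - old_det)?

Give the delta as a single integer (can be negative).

Cofactor C_11 = 4
Entry delta = -1 - 0 = -1
Det delta = entry_delta * cofactor = -1 * 4 = -4

Answer: -4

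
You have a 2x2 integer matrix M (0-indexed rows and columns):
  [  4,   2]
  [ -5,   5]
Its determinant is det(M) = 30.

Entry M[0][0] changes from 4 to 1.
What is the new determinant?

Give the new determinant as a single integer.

det is linear in row 0: changing M[0][0] by delta changes det by delta * cofactor(0,0).
Cofactor C_00 = (-1)^(0+0) * minor(0,0) = 5
Entry delta = 1 - 4 = -3
Det delta = -3 * 5 = -15
New det = 30 + -15 = 15

Answer: 15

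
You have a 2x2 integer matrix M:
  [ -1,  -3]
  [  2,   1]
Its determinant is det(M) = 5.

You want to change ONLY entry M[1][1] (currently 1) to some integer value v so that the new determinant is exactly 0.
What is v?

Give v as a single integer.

det is linear in entry M[1][1]: det = old_det + (v - 1) * C_11
Cofactor C_11 = -1
Want det = 0: 5 + (v - 1) * -1 = 0
  (v - 1) = -5 / -1 = 5
  v = 1 + (5) = 6

Answer: 6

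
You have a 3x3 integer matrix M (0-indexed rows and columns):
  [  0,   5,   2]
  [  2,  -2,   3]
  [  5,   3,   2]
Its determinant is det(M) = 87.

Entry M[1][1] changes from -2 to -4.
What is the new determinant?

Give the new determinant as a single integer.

Answer: 107

Derivation:
det is linear in row 1: changing M[1][1] by delta changes det by delta * cofactor(1,1).
Cofactor C_11 = (-1)^(1+1) * minor(1,1) = -10
Entry delta = -4 - -2 = -2
Det delta = -2 * -10 = 20
New det = 87 + 20 = 107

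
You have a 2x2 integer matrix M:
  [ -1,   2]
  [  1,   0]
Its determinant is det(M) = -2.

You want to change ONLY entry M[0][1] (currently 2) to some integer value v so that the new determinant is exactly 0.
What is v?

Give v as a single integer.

Answer: 0

Derivation:
det is linear in entry M[0][1]: det = old_det + (v - 2) * C_01
Cofactor C_01 = -1
Want det = 0: -2 + (v - 2) * -1 = 0
  (v - 2) = 2 / -1 = -2
  v = 2 + (-2) = 0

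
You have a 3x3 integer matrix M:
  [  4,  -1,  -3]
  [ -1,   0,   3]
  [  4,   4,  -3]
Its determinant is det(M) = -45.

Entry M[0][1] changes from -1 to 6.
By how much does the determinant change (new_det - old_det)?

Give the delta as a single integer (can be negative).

Answer: 63

Derivation:
Cofactor C_01 = 9
Entry delta = 6 - -1 = 7
Det delta = entry_delta * cofactor = 7 * 9 = 63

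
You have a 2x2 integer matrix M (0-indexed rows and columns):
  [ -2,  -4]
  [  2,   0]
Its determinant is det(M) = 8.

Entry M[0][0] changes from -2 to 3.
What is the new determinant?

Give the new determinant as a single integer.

det is linear in row 0: changing M[0][0] by delta changes det by delta * cofactor(0,0).
Cofactor C_00 = (-1)^(0+0) * minor(0,0) = 0
Entry delta = 3 - -2 = 5
Det delta = 5 * 0 = 0
New det = 8 + 0 = 8

Answer: 8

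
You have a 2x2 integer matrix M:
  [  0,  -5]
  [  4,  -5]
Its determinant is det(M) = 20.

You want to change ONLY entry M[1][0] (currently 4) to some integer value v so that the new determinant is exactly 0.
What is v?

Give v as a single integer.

Answer: 0

Derivation:
det is linear in entry M[1][0]: det = old_det + (v - 4) * C_10
Cofactor C_10 = 5
Want det = 0: 20 + (v - 4) * 5 = 0
  (v - 4) = -20 / 5 = -4
  v = 4 + (-4) = 0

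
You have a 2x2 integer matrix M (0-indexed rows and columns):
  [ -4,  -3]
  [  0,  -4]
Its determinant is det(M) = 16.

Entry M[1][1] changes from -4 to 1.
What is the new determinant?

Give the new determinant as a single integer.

det is linear in row 1: changing M[1][1] by delta changes det by delta * cofactor(1,1).
Cofactor C_11 = (-1)^(1+1) * minor(1,1) = -4
Entry delta = 1 - -4 = 5
Det delta = 5 * -4 = -20
New det = 16 + -20 = -4

Answer: -4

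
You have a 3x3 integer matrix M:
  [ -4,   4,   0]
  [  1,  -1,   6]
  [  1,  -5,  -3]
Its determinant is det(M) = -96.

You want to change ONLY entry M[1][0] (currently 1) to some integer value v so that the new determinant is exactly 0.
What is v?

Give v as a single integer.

det is linear in entry M[1][0]: det = old_det + (v - 1) * C_10
Cofactor C_10 = 12
Want det = 0: -96 + (v - 1) * 12 = 0
  (v - 1) = 96 / 12 = 8
  v = 1 + (8) = 9

Answer: 9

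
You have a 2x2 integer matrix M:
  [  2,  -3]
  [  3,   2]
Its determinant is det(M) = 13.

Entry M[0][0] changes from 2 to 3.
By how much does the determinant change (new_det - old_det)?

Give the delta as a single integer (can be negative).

Cofactor C_00 = 2
Entry delta = 3 - 2 = 1
Det delta = entry_delta * cofactor = 1 * 2 = 2

Answer: 2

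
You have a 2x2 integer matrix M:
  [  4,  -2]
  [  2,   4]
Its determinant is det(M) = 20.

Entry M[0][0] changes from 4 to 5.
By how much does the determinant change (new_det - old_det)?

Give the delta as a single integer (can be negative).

Cofactor C_00 = 4
Entry delta = 5 - 4 = 1
Det delta = entry_delta * cofactor = 1 * 4 = 4

Answer: 4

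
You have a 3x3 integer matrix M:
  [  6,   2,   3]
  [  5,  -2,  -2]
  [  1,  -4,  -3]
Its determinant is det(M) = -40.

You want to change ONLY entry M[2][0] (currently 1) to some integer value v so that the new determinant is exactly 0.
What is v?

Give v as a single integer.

det is linear in entry M[2][0]: det = old_det + (v - 1) * C_20
Cofactor C_20 = 2
Want det = 0: -40 + (v - 1) * 2 = 0
  (v - 1) = 40 / 2 = 20
  v = 1 + (20) = 21

Answer: 21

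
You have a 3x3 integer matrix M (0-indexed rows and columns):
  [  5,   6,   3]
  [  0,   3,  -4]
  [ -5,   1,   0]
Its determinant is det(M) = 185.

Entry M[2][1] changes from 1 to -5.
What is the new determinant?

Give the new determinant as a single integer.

det is linear in row 2: changing M[2][1] by delta changes det by delta * cofactor(2,1).
Cofactor C_21 = (-1)^(2+1) * minor(2,1) = 20
Entry delta = -5 - 1 = -6
Det delta = -6 * 20 = -120
New det = 185 + -120 = 65

Answer: 65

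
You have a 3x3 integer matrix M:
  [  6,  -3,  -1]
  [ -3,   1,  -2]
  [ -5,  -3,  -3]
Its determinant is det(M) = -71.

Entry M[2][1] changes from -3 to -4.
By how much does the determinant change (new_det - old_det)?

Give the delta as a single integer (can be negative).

Answer: -15

Derivation:
Cofactor C_21 = 15
Entry delta = -4 - -3 = -1
Det delta = entry_delta * cofactor = -1 * 15 = -15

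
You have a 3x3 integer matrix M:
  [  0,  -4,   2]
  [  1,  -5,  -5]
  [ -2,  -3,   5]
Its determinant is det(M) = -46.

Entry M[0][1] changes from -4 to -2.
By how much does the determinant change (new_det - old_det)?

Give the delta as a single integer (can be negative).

Answer: 10

Derivation:
Cofactor C_01 = 5
Entry delta = -2 - -4 = 2
Det delta = entry_delta * cofactor = 2 * 5 = 10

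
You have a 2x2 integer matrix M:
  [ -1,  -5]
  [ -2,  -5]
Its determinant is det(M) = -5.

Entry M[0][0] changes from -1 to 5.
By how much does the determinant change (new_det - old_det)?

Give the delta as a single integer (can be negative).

Cofactor C_00 = -5
Entry delta = 5 - -1 = 6
Det delta = entry_delta * cofactor = 6 * -5 = -30

Answer: -30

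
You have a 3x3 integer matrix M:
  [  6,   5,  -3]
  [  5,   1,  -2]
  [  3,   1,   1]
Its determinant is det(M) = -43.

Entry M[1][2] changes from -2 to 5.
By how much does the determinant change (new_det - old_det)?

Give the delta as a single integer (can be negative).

Answer: 63

Derivation:
Cofactor C_12 = 9
Entry delta = 5 - -2 = 7
Det delta = entry_delta * cofactor = 7 * 9 = 63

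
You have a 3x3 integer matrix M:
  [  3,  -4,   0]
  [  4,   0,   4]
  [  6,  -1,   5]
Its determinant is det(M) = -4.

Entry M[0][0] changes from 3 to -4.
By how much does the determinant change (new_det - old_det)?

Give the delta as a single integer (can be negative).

Answer: -28

Derivation:
Cofactor C_00 = 4
Entry delta = -4 - 3 = -7
Det delta = entry_delta * cofactor = -7 * 4 = -28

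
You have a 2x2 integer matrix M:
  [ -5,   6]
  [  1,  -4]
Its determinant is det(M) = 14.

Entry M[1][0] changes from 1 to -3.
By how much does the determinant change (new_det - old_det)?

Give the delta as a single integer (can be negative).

Answer: 24

Derivation:
Cofactor C_10 = -6
Entry delta = -3 - 1 = -4
Det delta = entry_delta * cofactor = -4 * -6 = 24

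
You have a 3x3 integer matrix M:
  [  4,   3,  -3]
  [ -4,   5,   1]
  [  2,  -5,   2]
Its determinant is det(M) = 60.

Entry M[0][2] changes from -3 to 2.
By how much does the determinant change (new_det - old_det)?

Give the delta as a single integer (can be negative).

Answer: 50

Derivation:
Cofactor C_02 = 10
Entry delta = 2 - -3 = 5
Det delta = entry_delta * cofactor = 5 * 10 = 50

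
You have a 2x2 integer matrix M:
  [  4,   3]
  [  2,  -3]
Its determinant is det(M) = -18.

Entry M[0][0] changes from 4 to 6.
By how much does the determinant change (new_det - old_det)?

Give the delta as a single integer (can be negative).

Cofactor C_00 = -3
Entry delta = 6 - 4 = 2
Det delta = entry_delta * cofactor = 2 * -3 = -6

Answer: -6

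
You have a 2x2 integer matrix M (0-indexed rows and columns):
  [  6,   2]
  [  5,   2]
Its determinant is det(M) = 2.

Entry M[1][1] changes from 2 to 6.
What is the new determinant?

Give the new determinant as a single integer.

Answer: 26

Derivation:
det is linear in row 1: changing M[1][1] by delta changes det by delta * cofactor(1,1).
Cofactor C_11 = (-1)^(1+1) * minor(1,1) = 6
Entry delta = 6 - 2 = 4
Det delta = 4 * 6 = 24
New det = 2 + 24 = 26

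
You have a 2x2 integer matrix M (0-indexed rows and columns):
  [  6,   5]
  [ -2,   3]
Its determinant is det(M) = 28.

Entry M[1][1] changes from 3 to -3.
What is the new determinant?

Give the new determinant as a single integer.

det is linear in row 1: changing M[1][1] by delta changes det by delta * cofactor(1,1).
Cofactor C_11 = (-1)^(1+1) * minor(1,1) = 6
Entry delta = -3 - 3 = -6
Det delta = -6 * 6 = -36
New det = 28 + -36 = -8

Answer: -8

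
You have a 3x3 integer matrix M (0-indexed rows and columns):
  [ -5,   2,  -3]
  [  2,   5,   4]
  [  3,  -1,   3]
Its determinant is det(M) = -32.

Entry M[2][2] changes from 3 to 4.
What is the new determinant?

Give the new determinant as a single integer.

Answer: -61

Derivation:
det is linear in row 2: changing M[2][2] by delta changes det by delta * cofactor(2,2).
Cofactor C_22 = (-1)^(2+2) * minor(2,2) = -29
Entry delta = 4 - 3 = 1
Det delta = 1 * -29 = -29
New det = -32 + -29 = -61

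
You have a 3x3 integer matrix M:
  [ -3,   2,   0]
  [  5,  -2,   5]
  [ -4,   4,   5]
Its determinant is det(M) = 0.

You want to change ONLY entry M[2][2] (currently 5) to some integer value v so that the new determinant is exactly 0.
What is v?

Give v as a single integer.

Answer: 5

Derivation:
det is linear in entry M[2][2]: det = old_det + (v - 5) * C_22
Cofactor C_22 = -4
Want det = 0: 0 + (v - 5) * -4 = 0
  (v - 5) = 0 / -4 = 0
  v = 5 + (0) = 5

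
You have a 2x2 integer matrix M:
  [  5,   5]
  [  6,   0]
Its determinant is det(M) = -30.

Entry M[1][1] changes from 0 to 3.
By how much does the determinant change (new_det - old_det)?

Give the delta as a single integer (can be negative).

Cofactor C_11 = 5
Entry delta = 3 - 0 = 3
Det delta = entry_delta * cofactor = 3 * 5 = 15

Answer: 15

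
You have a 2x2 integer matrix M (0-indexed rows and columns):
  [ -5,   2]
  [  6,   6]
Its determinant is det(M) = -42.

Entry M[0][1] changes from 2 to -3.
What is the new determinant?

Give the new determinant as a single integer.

det is linear in row 0: changing M[0][1] by delta changes det by delta * cofactor(0,1).
Cofactor C_01 = (-1)^(0+1) * minor(0,1) = -6
Entry delta = -3 - 2 = -5
Det delta = -5 * -6 = 30
New det = -42 + 30 = -12

Answer: -12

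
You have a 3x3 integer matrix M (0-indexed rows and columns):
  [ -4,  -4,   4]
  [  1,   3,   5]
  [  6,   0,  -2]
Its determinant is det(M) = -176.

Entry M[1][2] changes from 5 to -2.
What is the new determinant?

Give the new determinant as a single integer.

Answer: -8

Derivation:
det is linear in row 1: changing M[1][2] by delta changes det by delta * cofactor(1,2).
Cofactor C_12 = (-1)^(1+2) * minor(1,2) = -24
Entry delta = -2 - 5 = -7
Det delta = -7 * -24 = 168
New det = -176 + 168 = -8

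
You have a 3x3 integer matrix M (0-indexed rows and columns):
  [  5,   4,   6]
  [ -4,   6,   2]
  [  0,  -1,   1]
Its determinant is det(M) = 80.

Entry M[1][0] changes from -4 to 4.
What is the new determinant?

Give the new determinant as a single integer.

Answer: 0

Derivation:
det is linear in row 1: changing M[1][0] by delta changes det by delta * cofactor(1,0).
Cofactor C_10 = (-1)^(1+0) * minor(1,0) = -10
Entry delta = 4 - -4 = 8
Det delta = 8 * -10 = -80
New det = 80 + -80 = 0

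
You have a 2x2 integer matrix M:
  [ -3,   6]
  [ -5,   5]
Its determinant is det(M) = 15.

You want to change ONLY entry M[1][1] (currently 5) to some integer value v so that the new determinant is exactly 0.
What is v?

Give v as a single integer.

det is linear in entry M[1][1]: det = old_det + (v - 5) * C_11
Cofactor C_11 = -3
Want det = 0: 15 + (v - 5) * -3 = 0
  (v - 5) = -15 / -3 = 5
  v = 5 + (5) = 10

Answer: 10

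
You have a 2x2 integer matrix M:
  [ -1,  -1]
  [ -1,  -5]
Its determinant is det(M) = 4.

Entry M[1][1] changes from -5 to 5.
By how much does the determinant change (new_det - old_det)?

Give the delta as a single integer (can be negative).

Answer: -10

Derivation:
Cofactor C_11 = -1
Entry delta = 5 - -5 = 10
Det delta = entry_delta * cofactor = 10 * -1 = -10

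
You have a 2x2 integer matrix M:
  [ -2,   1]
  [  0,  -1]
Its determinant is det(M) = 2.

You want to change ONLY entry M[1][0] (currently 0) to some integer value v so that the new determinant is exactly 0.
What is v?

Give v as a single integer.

Answer: 2

Derivation:
det is linear in entry M[1][0]: det = old_det + (v - 0) * C_10
Cofactor C_10 = -1
Want det = 0: 2 + (v - 0) * -1 = 0
  (v - 0) = -2 / -1 = 2
  v = 0 + (2) = 2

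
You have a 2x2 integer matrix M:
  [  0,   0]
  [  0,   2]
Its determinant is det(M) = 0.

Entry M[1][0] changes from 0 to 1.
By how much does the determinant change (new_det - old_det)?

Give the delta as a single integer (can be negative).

Cofactor C_10 = 0
Entry delta = 1 - 0 = 1
Det delta = entry_delta * cofactor = 1 * 0 = 0

Answer: 0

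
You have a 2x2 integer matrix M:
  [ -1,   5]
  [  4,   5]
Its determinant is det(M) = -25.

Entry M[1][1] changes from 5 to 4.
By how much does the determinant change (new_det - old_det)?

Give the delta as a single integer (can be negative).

Cofactor C_11 = -1
Entry delta = 4 - 5 = -1
Det delta = entry_delta * cofactor = -1 * -1 = 1

Answer: 1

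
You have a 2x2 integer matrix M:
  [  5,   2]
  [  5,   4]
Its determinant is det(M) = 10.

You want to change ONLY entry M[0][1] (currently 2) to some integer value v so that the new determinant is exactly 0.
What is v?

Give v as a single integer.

det is linear in entry M[0][1]: det = old_det + (v - 2) * C_01
Cofactor C_01 = -5
Want det = 0: 10 + (v - 2) * -5 = 0
  (v - 2) = -10 / -5 = 2
  v = 2 + (2) = 4

Answer: 4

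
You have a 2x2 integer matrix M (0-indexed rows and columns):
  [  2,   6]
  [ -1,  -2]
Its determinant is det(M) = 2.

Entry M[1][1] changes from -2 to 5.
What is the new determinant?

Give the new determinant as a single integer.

Answer: 16

Derivation:
det is linear in row 1: changing M[1][1] by delta changes det by delta * cofactor(1,1).
Cofactor C_11 = (-1)^(1+1) * minor(1,1) = 2
Entry delta = 5 - -2 = 7
Det delta = 7 * 2 = 14
New det = 2 + 14 = 16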